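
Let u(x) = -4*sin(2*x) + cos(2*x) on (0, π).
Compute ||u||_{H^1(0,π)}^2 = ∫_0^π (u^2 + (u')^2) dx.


||u||_{H^1(0,π)}^2 = 85*π/2

u'(x) = -2*sin(2*x) - 8*cos(2*x).
Expand u² and (u')² and integrate term by term on (0, π), using: for integers n ≥ 1, ∫_0^π sin²(nx) dx = ∫_0^π cos²(nx) dx = π/2; for n ≠ n', ∫_0^π sin(nx)sin(n'x) dx = ∫_0^π cos(nx)cos(n'x) dx = 0; and by product-to-sum, ∫_0^π sin(nx)cos(n'x) dx = ½∫_0^π [sin((n+n')x) + sin((n−n')x)] dx, which is 0 when n+n' is even and 2n/(n²−n'²) when n+n' is odd (it need not vanish on (0, π)).
  u² squared terms: (-4)²·∫sin(2x)² dx = 16·π/2 = 8*π;  (1)²·∫cos(2x)² dx = 1·π/2 = π/2.
  u² cross terms: 2·(-4)·(1)·∫sin(2x)·cos(2x) dx = -8·(0) = 0.
  So ∫_0^π u² dx = 8*π + π/2 + 0 = 17*π/2.
  (u')² squared terms: (-8)²·∫cos(2x)² dx = 64·π/2 = 32*π;  (-2)²·∫sin(2x)² dx = 4·π/2 = 2*π.
  (u')² cross terms: 2·(-8)·(-2)·∫cos(2x)·sin(2x) dx = 32·(0) = 0.
  So ∫_0^π (u')² dx = 32*π + 2*π + 0 = 34*π.
||u||_{H^1}^2 = (17*π/2) + (34*π) = 85*π/2.


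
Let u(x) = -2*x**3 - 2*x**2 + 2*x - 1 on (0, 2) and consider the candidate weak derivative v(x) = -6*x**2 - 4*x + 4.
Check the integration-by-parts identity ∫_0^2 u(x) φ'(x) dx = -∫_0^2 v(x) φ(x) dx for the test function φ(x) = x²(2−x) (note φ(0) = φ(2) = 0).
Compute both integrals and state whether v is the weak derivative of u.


LHS = 248/15, RHS = 208/15. No, v is not the weak derivative of u.

u(x) = -2*x**3 - 2*x**2 + 2*x - 1, classical derivative u'(x) = -6*x**2 - 4*x + 2.
φ(x) = x²(2−x), so φ'(x) = x*(4 - 3*x).
Note φ(0) = φ(2) = 0, so the boundary term u·φ vanishes.
LHS = ∫_0^2 u(x) φ'(x) dx = ∫_0^2 (6*x^5 - 2*x^4 - 14*x^3 + 11*x^2 - 4*x) dx. Term by term:
  ∫_0^2 6*x^5 dx = 64;  ∫_0^2 -2*x^4 dx = -64/5;  ∫_0^2 -14*x^3 dx = -56;
  ∫_0^2 11*x^2 dx = 88/3;  ∫_0^2 -4*x dx = -8.
Sum: 64 − 64/5 − 56 + 88/3 − 8 = 248/15.
So LHS = 248/15.
∫_0^2 v(x) φ(x) dx = ∫_0^2 (6*x^5 - 8*x^4 - 12*x^3 + 8*x^2) dx. Term by term:
  ∫_0^2 6*x^5 dx = 64;  ∫_0^2 -8*x^4 dx = -256/5;  ∫_0^2 -12*x^3 dx = -48;
  ∫_0^2 8*x^2 dx = 64/3.
Sum: 64 − 256/5 − 48 + 64/3 = -208/15.
So RHS = -∫_0^2 v(x) φ(x) dx = 208/15.
LHS − RHS = 8/3 ≠ 0, so the identity fails.
(For a valid weak derivative the identity must hold for EVERY test function, in particular this one. The failure shows v is NOT the weak derivative of u.)
Correct weak derivative would be u'(x) = -6*x**2 - 4*x + 2.


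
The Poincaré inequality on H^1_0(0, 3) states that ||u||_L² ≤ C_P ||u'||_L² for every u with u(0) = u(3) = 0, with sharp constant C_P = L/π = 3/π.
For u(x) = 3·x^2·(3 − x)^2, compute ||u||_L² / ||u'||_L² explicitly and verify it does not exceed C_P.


||u||_L² / ||u'||_L² = sqrt(3)/2 < C_P = 3/π.

u(x) = 3·x^2·(3 − x)^2, so u'(x) = 6*x*(x - 3)*(2*x - 3).
u(x) = 3·x^2·(3 − x)^2 vanishes at x = 0 and x = 3, so u ∈ H^1_0(0, 3). Differentiate via the product rule and integrate the resulting polynomials term by term.
  ∫_0^3 u² dx = ∫_0^3 (9*x^8 - 108*x^7 + 486*x^6 - 972*x^5 + 729*x^4) dx. Term by term:
    ∫_0^3 9*x^8 dx = 19683;  ∫_0^3 -108*x^7 dx = -177147/2;  ∫_0^3 486*x^6 dx = 1062882/7;
    ∫_0^3 -972*x^5 dx = -118098;  ∫_0^3 729*x^4 dx = 177147/5.
  Sum: 19683 − 177147/2 + 1062882/7 − 118098 + 177147/5 = 19683/70.
  ∫_0^3 (u')² dx = ∫_0^3 (144*x^6 - 1296*x^5 + 4212*x^4 - 5832*x^3 + 2916*x^2) dx. Term by term:
    ∫_0^3 144*x^6 dx = 314928/7;  ∫_0^3 -1296*x^5 dx = -157464;  ∫_0^3 4212*x^4 dx = 1023516/5;
    ∫_0^3 -5832*x^3 dx = -118098;  ∫_0^3 2916*x^2 dx = 26244.
  Sum: 314928/7 − 157464 + 1023516/5 − 118098 + 26244 = 13122/35.
∫_0^3 u² dx = 19683/70, so ||u||_L² = 81*sqrt(210)/70.
∫_0^3 (u')² dx = 13122/35, so ||u'||_L² = 81*sqrt(70)/35.
Ratio ||u||_L² / ||u'||_L² = sqrt(3)/2.
Sharp Poincaré constant on H^1_0(0, 3) is C_P = L/π = 3/π, achieved by sin(π/3·x).
A polynomial bump cannot attain the sharp Poincaré constant (only the first sine eigenfunction does), so the ratio is strictly less than C_P, consistent with ||u||_L² ≤ C_P ||u'||_L².


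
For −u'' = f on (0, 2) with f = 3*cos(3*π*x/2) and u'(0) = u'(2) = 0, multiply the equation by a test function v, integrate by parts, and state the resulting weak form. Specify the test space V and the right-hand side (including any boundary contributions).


V = H^1(0, 2) (no boundary constraint on v; u is determined up to an additive constant); weak form: ∫_0^2 u'v' dx = ∫_0^2 (3*cos(3*π*x/2)) v dx for all v ∈ V.

Multiply both sides by a test function v and integrate from 0 to 2:
  ∫_0^2 −u''(x) v(x) dx = ∫_0^2 f(x) v(x) dx.
Integrate the LHS by parts once:
  ∫_0^2 −u'' v dx = −[u'(x) v(x)]_0^2 + ∫_0^2 u'(x) v'(x) dx.
Thus ∫_0^2 u'(x) v'(x) dx = ∫_0^2 f(x) v(x) dx + [u'(x) v(x)]_0^2.
Choose V so that boundary terms are either known or forced to vanish.
u has homogeneous Neumann: u'(0) = u'(2) = 0. So [u' v]_0^2 = 0·v(2) − 0·v(0) = 0 for any v; take V = H^1(0, 2).
Weak formulation: find u (satisfying any essential BC) such that ∫_0^2 u'(x) v'(x) dx = ∫_0^2 f v dx for all v ∈ V (homogeneous Neumann, so boundary terms vanish).
Substituting f(x) = 3*cos(3*π*x/2), the right-hand side is ∫_0^2 (3*cos(3*π*x/2)) v dx.
Compatibility check (pure Neumann): taking v ≡ 1 ∈ V gives 0 = ∫_0^2 f dx + (0) − (0), i.e. ∫_0^2 f dx must equal u'(0) − u'(2) = 0. Indeed ∫_0^2 (3*cos(3*π*x/2)) dx = 0, so the data are compatible. The solution is then unique only up to an additive constant (fix it e.g. by requiring ∫_0^2 u dx = 0).


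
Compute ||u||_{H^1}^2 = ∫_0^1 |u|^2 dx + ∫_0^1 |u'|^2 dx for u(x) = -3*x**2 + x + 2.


||u||_{H^1}^2 = 289/30

The H^1 norm (squared) on an interval (0, L) is
  ||u||_{H^1}^2 = ∫_0^L u(x)^2 dx + ∫_0^L u'(x)^2 dx.
Compute u'(x) = 1 - 6*x.
Then u(x)^2 = 9*x**4 - 6*x**3 - 11*x**2 + 4*x + 4 and u'(x)^2 = 36*x**2 - 12*x + 1.
Integrate each monomial from 0 to 1 using ∫_0^1 c·x^n dx = c·1^(n+1)/(n+1):
  ∫_0^1 u(x)^2 dx = ∫_0^1 (9*x^4 - 6*x^3 - 11*x^2 + 4*x + 4) dx. Term by term:
    ∫_0^1 9*x^4 dx = 9/5;  ∫_0^1 -6*x^3 dx = -3/2;  ∫_0^1 -11*x^2 dx = -11/3;
    ∫_0^1 4*x dx = 2;  ∫_0^1 4 dx = 4.
  Sum: 9/5 − 3/2 − 11/3 + 2 + 4 = 79/30.
  ∫_0^1 u'(x)^2 dx = ∫_0^1 (36*x^2 - 12*x + 1) dx. Term by term:
    ∫_0^1 36*x^2 dx = 12;  ∫_0^1 -12*x dx = -6;  ∫_0^1 1 dx = 1.
  Sum: 12 − 6 + 1 = 7.
Adding: ||u||_{H^1}^2 = 79/30 + 7 = 289/30.


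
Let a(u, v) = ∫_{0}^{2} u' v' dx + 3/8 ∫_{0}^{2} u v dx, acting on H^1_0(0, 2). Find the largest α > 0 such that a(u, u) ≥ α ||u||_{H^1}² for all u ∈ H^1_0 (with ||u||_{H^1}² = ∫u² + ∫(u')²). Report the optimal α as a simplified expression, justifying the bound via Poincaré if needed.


α = (3/2 + π^2)/(4 + π^2)

Coercivity of a(·,·) on H^1_0(0, 2) means a(u, u) ≥ α ||u||_{H^1}² for every u ∈ H^1_0.
The interval has length L = 2, and Poincaré/coercivity depend only on L. Here a(u, u) = ∫(u')² + (3/8)·∫u².
Here 0 < c = 3/8 < 1. The condition a(u,u) ≥ α||u||_{H^1}² reads (1−α)∫(u')² ≥ (α−c)∫u². Any admissible α is ≤ 1 (rapidly oscillating u have ∫u²/∫(u')² → 0), and α = 1 would force 0 ≥ (1−c)∫u², impossible since c < 1; so 1−α > 0. By the sharp Poincaré inequality on H^1_0 of an interval of length L, ∫(u')² ≥ (π/L)²∫u² with equality for the first sine mode sin(π(x−x₀)/L) (x₀ the left endpoint), so the inequality holds for all u iff (1−α)(π/L)² ≥ α − c, i.e. α ≤ ((π/L)² + c)/((π/L)² + 1) = (1 + c(L/π)²)/(1 + (L/π)²). With (π/L)² = π^2/4 and c = 3/8, the largest admissible constant is α = ((π/L)² + c)/((π/L)² + 1).
Simplifying, α = (3/2 + π^2)/(4 + π^2).


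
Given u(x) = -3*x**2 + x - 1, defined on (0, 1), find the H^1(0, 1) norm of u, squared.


||u||_{H^1}^2 = 289/30

The H^1 norm (squared) on an interval (0, L) is
  ||u||_{H^1}^2 = ∫_0^L u(x)^2 dx + ∫_0^L u'(x)^2 dx.
Compute u'(x) = 1 - 6*x.
Then u(x)^2 = 9*x**4 - 6*x**3 + 7*x**2 - 2*x + 1 and u'(x)^2 = 36*x**2 - 12*x + 1.
Integrate each monomial from 0 to 1 using ∫_0^1 c·x^n dx = c·1^(n+1)/(n+1):
  ∫_0^1 u(x)^2 dx = ∫_0^1 (9*x^4 - 6*x^3 + 7*x^2 - 2*x + 1) dx. Term by term:
    ∫_0^1 9*x^4 dx = 9/5;  ∫_0^1 -6*x^3 dx = -3/2;  ∫_0^1 7*x^2 dx = 7/3;
    ∫_0^1 -2*x dx = -1;  ∫_0^1 1 dx = 1.
  Sum: 9/5 − 3/2 + 7/3 − 1 + 1 = 79/30.
  ∫_0^1 u'(x)^2 dx = ∫_0^1 (36*x^2 - 12*x + 1) dx. Term by term:
    ∫_0^1 36*x^2 dx = 12;  ∫_0^1 -12*x dx = -6;  ∫_0^1 1 dx = 1.
  Sum: 12 − 6 + 1 = 7.
Adding: ||u||_{H^1}^2 = 79/30 + 7 = 289/30.


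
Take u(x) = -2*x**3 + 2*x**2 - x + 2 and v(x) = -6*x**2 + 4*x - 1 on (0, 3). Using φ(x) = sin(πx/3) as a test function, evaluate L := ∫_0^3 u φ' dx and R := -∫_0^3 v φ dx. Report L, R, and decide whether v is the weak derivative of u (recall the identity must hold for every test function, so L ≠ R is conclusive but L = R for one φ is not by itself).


LHS = -648/π^3 + 132/π, RHS = -648/π^3 + 132/π. Yes, v = u' weakly.

u(x) = -2*x**3 + 2*x**2 - x + 2, classical derivative u'(x) = -6*x**2 + 4*x - 1.
φ(x) = sin(πx/3), so φ'(x) = π*cos(π*x/3)/3.
Note φ(0) = φ(3) = 0, so the boundary term u·φ vanishes.
LHS = ∫_0^3 u(x) φ'(x) dx = ∫_0^3 (-2*π*x^3*cos(π*x/3)/3 + 2*π*x^2*cos(π*x/3)/3 - π*x*cos(π*x/3)/3 + 2*π*cos(π*x/3)/3) dx. Term by term:
  ∫_0^3 2*π*cos(π*x/3)/3 dx = 0;  ∫_0^3 -2*π*x^3*cos(π*x/3)/3 dx = -648/π^3 + 162/π;  ∫_0^3 -π*x*cos(π*x/3)/3 dx = 6/π;
  ∫_0^3 2*π*x^2*cos(π*x/3)/3 dx = -36/π.
Sum: 0 + -648/π^3 + 162/π + 6/π − 36/π = -648/π^3 + 132/π.
So LHS = -648/π^3 + 132/π.
∫_0^3 v(x) φ(x) dx = ∫_0^3 (-6*x^2*sin(π*x/3) + 4*x*sin(π*x/3) - sin(π*x/3)) dx. Term by term:
  ∫_0^3 -sin(π*x/3) dx = -6/π;  ∫_0^3 -6*x^2*sin(π*x/3) dx = -162/π + 648/π^3;  ∫_0^3 4*x*sin(π*x/3) dx = 36/π.
Sum: -6/π + -162/π + 648/π^3 + 36/π = -132/π + 648/π^3.
So RHS = -∫_0^3 v(x) φ(x) dx = -648/π^3 + 132/π.
LHS = RHS, so the identity holds for this test φ.
Moreover u is smooth here and v(x) = u'(x) = -6*x**2 + 4*x - 1 pointwise, so the identity holds for every test function. Hence v is the weak derivative of u.


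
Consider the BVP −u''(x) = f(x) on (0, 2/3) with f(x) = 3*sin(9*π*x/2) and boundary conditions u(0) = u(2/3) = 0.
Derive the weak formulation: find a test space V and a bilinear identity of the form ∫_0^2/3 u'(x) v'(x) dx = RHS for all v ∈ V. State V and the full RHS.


V = H^1_0(0, 2/3) (so v(0) = v(2/3) = 0); weak form: ∫_0^2/3 u'v' dx = ∫_0^2/3 (3*sin(9*π*x/2)) v dx for all v ∈ V.

Multiply both sides by a test function v and integrate from 0 to 2/3:
  ∫_0^2/3 −u''(x) v(x) dx = ∫_0^2/3 f(x) v(x) dx.
Integrate the LHS by parts once:
  ∫_0^2/3 −u'' v dx = −[u'(x) v(x)]_0^2/3 + ∫_0^2/3 u'(x) v'(x) dx.
Thus ∫_0^2/3 u'(x) v'(x) dx = ∫_0^2/3 f(x) v(x) dx + [u'(x) v(x)]_0^2/3.
Choose V so that boundary terms are either known or forced to vanish.
u is Dirichlet: u(0) = u(2/3) = 0. Let V = H^1_0(0, 2/3); then v(0) = v(2/3) = 0, and [u' v]_0^2/3 = 0.
Weak formulation: find u (satisfying any essential BC) such that ∫_0^2/3 u'(x) v'(x) dx = ∫_0^2/3 f v dx for all v ∈ V.
Substituting f(x) = 3*sin(9*π*x/2), the right-hand side is ∫_0^2/3 (3*sin(9*π*x/2)) v dx.


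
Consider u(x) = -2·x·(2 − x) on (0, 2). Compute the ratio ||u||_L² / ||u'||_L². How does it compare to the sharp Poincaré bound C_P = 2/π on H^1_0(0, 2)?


||u||_L² / ||u'||_L² = sqrt(10)/5 < C_P = 2/π.

u(x) = -2·x·(2 − x), so u'(x) = 4*x - 4.
u(x) = -2·x·(2 − x) vanishes at x = 0 and x = 2, so u ∈ H^1_0(0, 2). Differentiate via the product rule and integrate the resulting polynomials term by term.
  ∫_0^2 u² dx = ∫_0^2 (4*x^4 - 16*x^3 + 16*x^2) dx. Term by term:
    ∫_0^2 4*x^4 dx = 128/5;  ∫_0^2 -16*x^3 dx = -64;  ∫_0^2 16*x^2 dx = 128/3.
  Sum: 128/5 − 64 + 128/3 = 64/15.
  ∫_0^2 (u')² dx = ∫_0^2 (16*x^2 - 32*x + 16) dx. Term by term:
    ∫_0^2 16*x^2 dx = 128/3;  ∫_0^2 -32*x dx = -64;  ∫_0^2 16 dx = 32.
  Sum: 128/3 − 64 + 32 = 32/3.
∫_0^2 u² dx = 64/15, so ||u||_L² = 8*sqrt(15)/15.
∫_0^2 (u')² dx = 32/3, so ||u'||_L² = 4*sqrt(6)/3.
Ratio ||u||_L² / ||u'||_L² = sqrt(10)/5.
Sharp Poincaré constant on H^1_0(0, 2) is C_P = L/π = 2/π, achieved by sin(π/2·x).
A polynomial bump cannot attain the sharp Poincaré constant (only the first sine eigenfunction does), so the ratio is strictly less than C_P, consistent with ||u||_L² ≤ C_P ||u'||_L².


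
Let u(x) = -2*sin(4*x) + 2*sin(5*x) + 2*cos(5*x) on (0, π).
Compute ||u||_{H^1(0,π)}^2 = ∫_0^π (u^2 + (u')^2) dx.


||u||_{H^1(0,π)}^2 = 1664/9 + 138*π

u'(x) = -10*sin(5*x) - 8*cos(4*x) + 10*cos(5*x).
Expand u² and (u')² and integrate term by term on (0, π), using: for integers n ≥ 1, ∫_0^π sin²(nx) dx = ∫_0^π cos²(nx) dx = π/2; for n ≠ n', ∫_0^π sin(nx)sin(n'x) dx = ∫_0^π cos(nx)cos(n'x) dx = 0; and by product-to-sum, ∫_0^π sin(nx)cos(n'x) dx = ½∫_0^π [sin((n+n')x) + sin((n−n')x)] dx, which is 0 when n+n' is even and 2n/(n²−n'²) when n+n' is odd (it need not vanish on (0, π)).
  u² squared terms: (-2)²·∫sin(4x)² dx = 4·π/2 = 2*π;  (2)²·∫cos(5x)² dx = 4·π/2 = 2*π;  (2)²·∫sin(5x)² dx = 4·π/2 = 2*π.
  u² cross terms: 2·(-2)·(2)·∫sin(4x)·cos(5x) dx = -8·(-8/9) = 64/9;  2·(-2)·(2)·∫sin(4x)·sin(5x) dx = -8·(0) = 0;  2·(2)·(2)·∫cos(5x)·sin(5x) dx = 8·(0) = 0.
  So ∫_0^π u² dx = 2*π + 2*π + 2*π + 64/9 + 0 + 0 = 64/9 + 6*π.
  (u')² squared terms: (-10)²·∫sin(5x)² dx = 100·π/2 = 50*π;  (-8)²·∫cos(4x)² dx = 64·π/2 = 32*π;  (10)²·∫cos(5x)² dx = 100·π/2 = 50*π.
  (u')² cross terms: 2·(-10)·(-8)·∫sin(5x)·cos(4x) dx = 160·(10/9) = 1600/9;  2·(-10)·(10)·∫sin(5x)·cos(5x) dx = -200·(0) = 0;  2·(-8)·(10)·∫cos(4x)·cos(5x) dx = -160·(0) = 0.
  So ∫_0^π (u')² dx = 50*π + 32*π + 50*π + 1600/9 + 0 + 0 = 1600/9 + 132*π.
||u||_{H^1}^2 = (64/9 + 6*π) + (1600/9 + 132*π) = 1664/9 + 138*π.


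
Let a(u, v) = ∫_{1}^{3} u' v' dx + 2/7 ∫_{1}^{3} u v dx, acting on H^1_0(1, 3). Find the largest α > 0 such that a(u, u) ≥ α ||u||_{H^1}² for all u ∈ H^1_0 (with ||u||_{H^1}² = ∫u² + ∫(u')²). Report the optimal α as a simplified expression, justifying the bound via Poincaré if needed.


α = (8/7 + π^2)/(4 + π^2)

Coercivity of a(·,·) on H^1_0(1, 3) means a(u, u) ≥ α ||u||_{H^1}² for every u ∈ H^1_0.
The interval has length L = 2, and Poincaré/coercivity depend only on L. Here a(u, u) = ∫(u')² + (2/7)·∫u².
Here 0 < c = 2/7 < 1. The condition a(u,u) ≥ α||u||_{H^1}² reads (1−α)∫(u')² ≥ (α−c)∫u². Any admissible α is ≤ 1 (rapidly oscillating u have ∫u²/∫(u')² → 0), and α = 1 would force 0 ≥ (1−c)∫u², impossible since c < 1; so 1−α > 0. By the sharp Poincaré inequality on H^1_0 of an interval of length L, ∫(u')² ≥ (π/L)²∫u² with equality for the first sine mode sin(π(x−x₀)/L) (x₀ the left endpoint), so the inequality holds for all u iff (1−α)(π/L)² ≥ α − c, i.e. α ≤ ((π/L)² + c)/((π/L)² + 1) = (1 + c(L/π)²)/(1 + (L/π)²). With (π/L)² = π^2/4 and c = 2/7, the largest admissible constant is α = ((π/L)² + c)/((π/L)² + 1).
Simplifying, α = (8/7 + π^2)/(4 + π^2).


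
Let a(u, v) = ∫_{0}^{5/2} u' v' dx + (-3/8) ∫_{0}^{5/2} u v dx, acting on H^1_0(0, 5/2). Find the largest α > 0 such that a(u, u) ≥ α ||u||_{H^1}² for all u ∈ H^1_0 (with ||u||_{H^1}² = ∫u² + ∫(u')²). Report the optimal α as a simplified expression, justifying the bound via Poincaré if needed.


α = (-75 + 32*π^2)/(8*(25 + 4*π^2))

Coercivity of a(·,·) on H^1_0(0, 5/2) means a(u, u) ≥ α ||u||_{H^1}² for every u ∈ H^1_0.
The interval has length L = 5/2, and Poincaré/coercivity depend only on L. Here a(u, u) = ∫(u')² + (-3/8)·∫u².
Here c = -3/8 < 0 with |c| < (π/L)² = 4*π^2/25, so coercivity still holds. The condition a(u,u) ≥ α||u||_{H^1}² reads (1−α)∫(u')² ≥ (α−c)∫u². Any admissible α is ≤ 1 (rapidly oscillating u have ∫u²/∫(u')² → 0), and α = 1 would force 0 ≥ (1−c)∫u², impossible since c < 1; so 1−α > 0. By the sharp Poincaré inequality on H^1_0 of an interval of length L, ∫(u')² ≥ (π/L)²∫u² with equality for the first sine mode sin(π(x−x₀)/L) (x₀ the left endpoint), so the inequality holds for all u iff (1−α)(π/L)² ≥ α − c, i.e. α ≤ ((π/L)² + c)/((π/L)² + 1) = (1 + c(L/π)²)/(1 + (L/π)²). (Direct route, valid since c ≤ 0: Poincaré gives c∫u² ≥ c(L/π)²∫(u')², so a(u,u) ≥ (1 + c(L/π)²)∫(u')², while ||u||_{H^1}² ≤ (1 + (L/π)²)∫(u')²; dividing yields the same α.) With (π/L)² = 4*π^2/25 and c = -3/8, the largest admissible constant is α = ((π/L)² + c)/((π/L)² + 1).
Simplifying, α = (-75 + 32*π^2)/(8*(25 + 4*π^2)).


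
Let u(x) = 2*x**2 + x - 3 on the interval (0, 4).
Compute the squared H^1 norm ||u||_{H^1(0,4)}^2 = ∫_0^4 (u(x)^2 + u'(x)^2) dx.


||u||_{H^1}^2 = 18568/15

The H^1 norm (squared) on an interval (0, L) is
  ||u||_{H^1}^2 = ∫_0^L u(x)^2 dx + ∫_0^L u'(x)^2 dx.
Compute u'(x) = 4*x + 1.
Then u(x)^2 = 4*x**4 + 4*x**3 - 11*x**2 - 6*x + 9 and u'(x)^2 = 16*x**2 + 8*x + 1.
Integrate each monomial from 0 to 4 using ∫_0^4 c·x^n dx = c·4^(n+1)/(n+1):
  ∫_0^4 u(x)^2 dx = ∫_0^4 (4*x^4 + 4*x^3 - 11*x^2 - 6*x + 9) dx. Term by term:
    ∫_0^4 4*x^4 dx = 4096/5;  ∫_0^4 4*x^3 dx = 256;  ∫_0^4 -11*x^2 dx = -704/3;
    ∫_0^4 -6*x dx = -48;  ∫_0^4 9 dx = 36.
  Sum: 4096/5 + 256 − 704/3 − 48 + 36 = 12428/15.
  ∫_0^4 u'(x)^2 dx = ∫_0^4 (16*x^2 + 8*x + 1) dx. Term by term:
    ∫_0^4 16*x^2 dx = 1024/3;  ∫_0^4 8*x dx = 64;  ∫_0^4 1 dx = 4.
  Sum: 1024/3 + 64 + 4 = 1228/3.
Adding: ||u||_{H^1}^2 = 12428/15 + 1228/3 = 18568/15.


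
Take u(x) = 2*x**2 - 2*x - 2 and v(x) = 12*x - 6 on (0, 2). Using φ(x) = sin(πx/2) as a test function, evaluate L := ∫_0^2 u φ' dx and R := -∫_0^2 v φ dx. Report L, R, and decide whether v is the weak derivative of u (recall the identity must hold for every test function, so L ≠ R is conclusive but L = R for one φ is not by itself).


LHS = -8/π, RHS = -24/π. No, v is not the weak derivative of u.

u(x) = 2*x**2 - 2*x - 2, classical derivative u'(x) = 4*x - 2.
φ(x) = sin(πx/2), so φ'(x) = π*cos(π*x/2)/2.
Note φ(0) = φ(2) = 0, so the boundary term u·φ vanishes.
LHS = ∫_0^2 u(x) φ'(x) dx = ∫_0^2 (π*x^2*cos(π*x/2) - π*x*cos(π*x/2) - π*cos(π*x/2)) dx. Term by term:
  ∫_0^2 -π*cos(π*x/2) dx = 0;  ∫_0^2 π*x^2*cos(π*x/2) dx = -16/π;  ∫_0^2 -π*x*cos(π*x/2) dx = 8/π.
Sum: 0 − 16/π + 8/π = -8/π.
So LHS = -8/π.
∫_0^2 v(x) φ(x) dx = ∫_0^2 (12*x*sin(π*x/2) - 6*sin(π*x/2)) dx. Term by term:
  ∫_0^2 -6*sin(π*x/2) dx = -24/π;  ∫_0^2 12*x*sin(π*x/2) dx = 48/π.
Sum: -24/π + 48/π = 24/π.
So RHS = -∫_0^2 v(x) φ(x) dx = -24/π.
LHS − RHS = 16/π ≠ 0, so the identity fails.
(For a valid weak derivative the identity must hold for EVERY test function, in particular this one. The failure shows v is NOT the weak derivative of u.)
Correct weak derivative would be u'(x) = 4*x - 2.


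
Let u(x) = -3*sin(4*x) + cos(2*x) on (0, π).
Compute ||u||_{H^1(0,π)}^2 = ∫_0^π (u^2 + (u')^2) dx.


||u||_{H^1(0,π)}^2 = 79*π

u'(x) = -2*sin(2*x) - 12*cos(4*x).
Expand u² and (u')² and integrate term by term on (0, π), using: for integers n ≥ 1, ∫_0^π sin²(nx) dx = ∫_0^π cos²(nx) dx = π/2; for n ≠ n', ∫_0^π sin(nx)sin(n'x) dx = ∫_0^π cos(nx)cos(n'x) dx = 0; and by product-to-sum, ∫_0^π sin(nx)cos(n'x) dx = ½∫_0^π [sin((n+n')x) + sin((n−n')x)] dx, which is 0 when n+n' is even and 2n/(n²−n'²) when n+n' is odd (it need not vanish on (0, π)).
  u² squared terms: (-3)²·∫sin(4x)² dx = 9·π/2 = 9*π/2;  (1)²·∫cos(2x)² dx = 1·π/2 = π/2.
  u² cross terms: 2·(-3)·(1)·∫sin(4x)·cos(2x) dx = -6·(0) = 0.
  So ∫_0^π u² dx = 9*π/2 + π/2 + 0 = 5*π.
  (u')² squared terms: (-12)²·∫cos(4x)² dx = 144·π/2 = 72*π;  (-2)²·∫sin(2x)² dx = 4·π/2 = 2*π.
  (u')² cross terms: 2·(-12)·(-2)·∫cos(4x)·sin(2x) dx = 48·(0) = 0.
  So ∫_0^π (u')² dx = 72*π + 2*π + 0 = 74*π.
||u||_{H^1}^2 = (5*π) + (74*π) = 79*π.


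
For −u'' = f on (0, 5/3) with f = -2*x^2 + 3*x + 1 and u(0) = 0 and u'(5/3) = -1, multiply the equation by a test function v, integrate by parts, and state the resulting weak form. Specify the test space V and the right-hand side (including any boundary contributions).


V = {v ∈ H^1(0, 5/3) : v(0) = 0} (test functions vanish at x = 0 where u is specified); weak form: ∫_0^5/3 u'v' dx = ∫_0^5/3 (-2*x^2 + 3*x + 1) v dx − v(5/3) for all v ∈ V.

Multiply both sides by a test function v and integrate from 0 to 5/3:
  ∫_0^5/3 −u''(x) v(x) dx = ∫_0^5/3 f(x) v(x) dx.
Integrate the LHS by parts once:
  ∫_0^5/3 −u'' v dx = −[u'(x) v(x)]_0^5/3 + ∫_0^5/3 u'(x) v'(x) dx.
Thus ∫_0^5/3 u'(x) v'(x) dx = ∫_0^5/3 f(x) v(x) dx + [u'(x) v(x)]_0^5/3.
Choose V so that boundary terms are either known or forced to vanish.
Mixed BC: u(0) = 0 (Dirichlet) and u'(5/3) = -1 (Neumann). Define V = {v ∈ H^1(0, 5/3) : v(0) = 0}. Then [u' v]_0^5/3 = u'(5/3)·v(5/3) − u'(0)·0 = − v(5/3).
Weak formulation: find u (satisfying any essential BC) such that ∫_0^5/3 u'(x) v'(x) dx = ∫_0^5/3 f v dx − v(5/3) for all v ∈ V (Dirichlet at 0 absorbed into V; Neumann datum at x = 5/3 contributes the boundary term).
Substituting f(x) = -2*x^2 + 3*x + 1, the right-hand side is ∫_0^5/3 (-2*x^2 + 3*x + 1) v dx − v(5/3).


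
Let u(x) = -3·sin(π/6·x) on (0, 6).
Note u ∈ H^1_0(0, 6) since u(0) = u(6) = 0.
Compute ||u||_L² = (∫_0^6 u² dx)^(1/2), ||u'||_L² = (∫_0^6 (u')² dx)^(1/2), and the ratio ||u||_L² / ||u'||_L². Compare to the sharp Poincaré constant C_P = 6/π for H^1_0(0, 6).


||u||_L² / ||u'||_L² = 6/π = C_P.

u(x) = -3·sin(π/6·x), so u'(x) = -π*cos(π*x/6)/2.
Writing u(x) = A·sin(kπx/L) with A = -3 and k = 1, use ∫_0^L sin²(kπx/L) dx = L/2 and ∫_0^L cos²(kπx/L) dx = L/2.
u² = 9·sin²(π/6·x) and (u')² = π^2/4·cos²(π/6·x), and each of sin², cos² integrates to L/2 = 3 over (0, 6).
∫_0^6 u² dx = 27, so ||u||_L² = 3*sqrt(3).
∫_0^6 (u')² dx = 3*π^2/4, so ||u'||_L² = sqrt(3)*π/2.
Ratio ||u||_L² / ||u'||_L² = 6/π.
Sharp Poincaré constant on H^1_0(0, 6) is C_P = L/π = 6/π, achieved by sin(π/6·x).
This is the k = 1 eigenfunction (up to amplitude), so the ratio equals the sharp Poincaré constant exactly.


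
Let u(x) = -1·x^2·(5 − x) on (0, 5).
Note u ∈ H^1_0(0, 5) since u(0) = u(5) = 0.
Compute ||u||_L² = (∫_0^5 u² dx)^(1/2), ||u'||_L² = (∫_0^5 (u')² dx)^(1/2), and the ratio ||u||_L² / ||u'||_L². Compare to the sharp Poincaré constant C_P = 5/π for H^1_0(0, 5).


||u||_L² / ||u'||_L² = 5*sqrt(14)/14 < C_P = 5/π.

u(x) = -1·x^2·(5 − x), so u'(x) = x*(3*x - 10).
u(x) = -1·x^2·(5 − x) vanishes at x = 0 and x = 5, so u ∈ H^1_0(0, 5). Differentiate via the product rule and integrate the resulting polynomials term by term.
  ∫_0^5 u² dx = ∫_0^5 (x^6 - 10*x^5 + 25*x^4) dx. Term by term:
    ∫_0^5 x^6 dx = 78125/7;  ∫_0^5 -10*x^5 dx = -78125/3;  ∫_0^5 25*x^4 dx = 15625.
  Sum: 78125/7 − 78125/3 + 15625 = 15625/21.
  ∫_0^5 (u')² dx = ∫_0^5 (9*x^4 - 60*x^3 + 100*x^2) dx. Term by term:
    ∫_0^5 9*x^4 dx = 5625;  ∫_0^5 -60*x^3 dx = -9375;  ∫_0^5 100*x^2 dx = 12500/3.
  Sum: 5625 − 9375 + 12500/3 = 1250/3.
∫_0^5 u² dx = 15625/21, so ||u||_L² = 125*sqrt(21)/21.
∫_0^5 (u')² dx = 1250/3, so ||u'||_L² = 25*sqrt(6)/3.
Ratio ||u||_L² / ||u'||_L² = 5*sqrt(14)/14.
Sharp Poincaré constant on H^1_0(0, 5) is C_P = L/π = 5/π, achieved by sin(π/5·x).
A polynomial bump cannot attain the sharp Poincaré constant (only the first sine eigenfunction does), so the ratio is strictly less than C_P, consistent with ||u||_L² ≤ C_P ||u'||_L².


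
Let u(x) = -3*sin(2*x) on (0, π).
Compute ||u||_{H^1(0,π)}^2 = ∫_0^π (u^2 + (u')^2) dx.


||u||_{H^1(0,π)}^2 = 45*π/2

u'(x) = -6*cos(2*x).
Expand u² and (u')² and integrate term by term on (0, π), using: for integers n ≥ 1, ∫_0^π sin²(nx) dx = ∫_0^π cos²(nx) dx = π/2; for n ≠ n', ∫_0^π sin(nx)sin(n'x) dx = ∫_0^π cos(nx)cos(n'x) dx = 0; and by product-to-sum, ∫_0^π sin(nx)cos(n'x) dx = ½∫_0^π [sin((n+n')x) + sin((n−n')x)] dx, which is 0 when n+n' is even and 2n/(n²−n'²) when n+n' is odd (it need not vanish on (0, π)).
  u² squared terms: (-3)²·∫sin(2x)² dx = 9·π/2 = 9*π/2.
  So ∫_0^π u² dx = 9*π/2.
  (u')² squared terms: (-6)²·∫cos(2x)² dx = 36·π/2 = 18*π.
  So ∫_0^π (u')² dx = 18*π.
||u||_{H^1}^2 = (9*π/2) + (18*π) = 45*π/2.


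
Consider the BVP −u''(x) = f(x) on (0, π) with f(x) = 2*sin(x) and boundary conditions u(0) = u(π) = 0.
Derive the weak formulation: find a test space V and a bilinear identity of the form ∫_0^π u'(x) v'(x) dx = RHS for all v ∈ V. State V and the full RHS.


V = H^1_0(0, π) (so v(0) = v(π) = 0); weak form: ∫_0^π u'v' dx = ∫_0^π (2*sin(x)) v dx for all v ∈ V.

Multiply both sides by a test function v and integrate from 0 to π:
  ∫_0^π −u''(x) v(x) dx = ∫_0^π f(x) v(x) dx.
Integrate the LHS by parts once:
  ∫_0^π −u'' v dx = −[u'(x) v(x)]_0^π + ∫_0^π u'(x) v'(x) dx.
Thus ∫_0^π u'(x) v'(x) dx = ∫_0^π f(x) v(x) dx + [u'(x) v(x)]_0^π.
Choose V so that boundary terms are either known or forced to vanish.
u is Dirichlet: u(0) = u(π) = 0. Let V = H^1_0(0, π); then v(0) = v(π) = 0, and [u' v]_0^π = 0.
Weak formulation: find u (satisfying any essential BC) such that ∫_0^π u'(x) v'(x) dx = ∫_0^π f v dx for all v ∈ V.
Substituting f(x) = 2*sin(x), the right-hand side is ∫_0^π (2*sin(x)) v dx.


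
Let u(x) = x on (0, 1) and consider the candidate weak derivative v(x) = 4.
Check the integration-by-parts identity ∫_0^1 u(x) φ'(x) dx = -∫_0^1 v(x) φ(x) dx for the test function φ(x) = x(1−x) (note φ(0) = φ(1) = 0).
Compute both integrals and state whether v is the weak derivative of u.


LHS = -1/6, RHS = -2/3. No, v is not the weak derivative of u.

u(x) = x, classical derivative u'(x) = 1.
φ(x) = x(1−x), so φ'(x) = 1 - 2*x.
Note φ(0) = φ(1) = 0, so the boundary term u·φ vanishes.
LHS = ∫_0^1 u(x) φ'(x) dx = ∫_0^1 (-2*x^2 + x) dx. Term by term:
  ∫_0^1 -2*x^2 dx = -2/3;  ∫_0^1 x dx = 1/2.
Sum: -2/3 + 1/2 = -1/6.
So LHS = -1/6.
∫_0^1 v(x) φ(x) dx = ∫_0^1 (-4*x^2 + 4*x) dx. Term by term:
  ∫_0^1 -4*x^2 dx = -4/3;  ∫_0^1 4*x dx = 2.
Sum: -4/3 + 2 = 2/3.
So RHS = -∫_0^1 v(x) φ(x) dx = -2/3.
LHS − RHS = 1/2 ≠ 0, so the identity fails.
(For a valid weak derivative the identity must hold for EVERY test function, in particular this one. The failure shows v is NOT the weak derivative of u.)
Correct weak derivative would be u'(x) = 1.


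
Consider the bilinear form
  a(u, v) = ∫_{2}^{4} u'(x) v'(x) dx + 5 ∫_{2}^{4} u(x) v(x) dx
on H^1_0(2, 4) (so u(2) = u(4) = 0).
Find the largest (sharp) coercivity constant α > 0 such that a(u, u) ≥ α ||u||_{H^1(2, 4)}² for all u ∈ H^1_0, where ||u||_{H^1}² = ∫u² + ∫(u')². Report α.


α = 1

Coercivity of a(·,·) on H^1_0(2, 4) means a(u, u) ≥ α ||u||_{H^1}² for every u ∈ H^1_0.
The interval has length L = 2, and Poincaré/coercivity depend only on L. Here a(u, u) = ∫(u')² + (5)·∫u².
Here c = 5 ≥ 1, so a(u,u) = ∫(u')² + c∫u² ≥ ∫(u')² + ∫u² = ||u||_{H^1}², i.e. α = 1 works. No larger α is possible: a(u,u) ≥ α||u||_{H^1}² means (1−α)∫(u')² ≥ (α−c)∫u², and for the modes u_n = sin(nπ(x−x₀)/L) (x₀ the left endpoint) one has ∫u_n²/∫(u_n')² = (L/(nπ))² → 0, so a(u_n,u_n)/||u_n||_{H^1}² → 1. Hence the optimal constant is α = 1.
Therefore α = 1.


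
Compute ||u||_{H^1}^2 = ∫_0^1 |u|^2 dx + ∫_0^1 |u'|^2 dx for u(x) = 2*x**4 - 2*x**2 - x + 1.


||u||_{H^1}^2 = 131/45

The H^1 norm (squared) on an interval (0, L) is
  ||u||_{H^1}^2 = ∫_0^L u(x)^2 dx + ∫_0^L u'(x)^2 dx.
Compute u'(x) = 8*x**3 - 4*x - 1.
Then u(x)^2 = 4*x**8 - 8*x**6 - 4*x**5 + 8*x**4 + 4*x**3 - 3*x**2 - 2*x + 1 and u'(x)^2 = 64*x**6 - 64*x**4 - 16*x**3 + 16*x**2 + 8*x + 1.
Integrate each monomial from 0 to 1 using ∫_0^1 c·x^n dx = c·1^(n+1)/(n+1):
  ∫_0^1 u(x)^2 dx = ∫_0^1 (4*x^8 - 8*x^6 - 4*x^5 + 8*x^4 + 4*x^3 - 3*x^2 - 2*x + 1) dx. Term by term:
    ∫_0^1 4*x^8 dx = 4/9;  ∫_0^1 -8*x^6 dx = -8/7;  ∫_0^1 -4*x^5 dx = -2/3;
    ∫_0^1 8*x^4 dx = 8/5;  ∫_0^1 4*x^3 dx = 1;  ∫_0^1 -3*x^2 dx = -1;
    ∫_0^1 -2*x dx = -1;  ∫_0^1 1 dx = 1.
  Sum: 4/9 − 8/7 − 2/3 + 8/5 + 1 − 1 − 1 + 1 = 74/315.
  ∫_0^1 u'(x)^2 dx = ∫_0^1 (64*x^6 - 64*x^4 - 16*x^3 + 16*x^2 + 8*x + 1) dx. Term by term:
    ∫_0^1 64*x^6 dx = 64/7;  ∫_0^1 -64*x^4 dx = -64/5;  ∫_0^1 -16*x^3 dx = -4;
    ∫_0^1 16*x^2 dx = 16/3;  ∫_0^1 8*x dx = 4;  ∫_0^1 1 dx = 1.
  Sum: 64/7 − 64/5 − 4 + 16/3 + 4 + 1 = 281/105.
Adding: ||u||_{H^1}^2 = 74/315 + 281/105 = 131/45.


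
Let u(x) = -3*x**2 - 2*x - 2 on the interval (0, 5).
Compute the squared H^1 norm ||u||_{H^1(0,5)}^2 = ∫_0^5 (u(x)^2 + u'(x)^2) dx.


||u||_{H^1}^2 = 30320/3

The H^1 norm (squared) on an interval (0, L) is
  ||u||_{H^1}^2 = ∫_0^L u(x)^2 dx + ∫_0^L u'(x)^2 dx.
Compute u'(x) = -6*x - 2.
Then u(x)^2 = 9*x**4 + 12*x**3 + 16*x**2 + 8*x + 4 and u'(x)^2 = 36*x**2 + 24*x + 4.
Integrate each monomial from 0 to 5 using ∫_0^5 c·x^n dx = c·5^(n+1)/(n+1):
  ∫_0^5 u(x)^2 dx = ∫_0^5 (9*x^4 + 12*x^3 + 16*x^2 + 8*x + 4) dx. Term by term:
    ∫_0^5 9*x^4 dx = 5625;  ∫_0^5 12*x^3 dx = 1875;  ∫_0^5 16*x^2 dx = 2000/3;
    ∫_0^5 8*x dx = 100;  ∫_0^5 4 dx = 20.
  Sum: 5625 + 1875 + 2000/3 + 100 + 20 = 24860/3.
  ∫_0^5 u'(x)^2 dx = ∫_0^5 (36*x^2 + 24*x + 4) dx. Term by term:
    ∫_0^5 36*x^2 dx = 1500;  ∫_0^5 24*x dx = 300;  ∫_0^5 4 dx = 20.
  Sum: 1500 + 300 + 20 = 1820.
Adding: ||u||_{H^1}^2 = 24860/3 + 1820 = 30320/3.


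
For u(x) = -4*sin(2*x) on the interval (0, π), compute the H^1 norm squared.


||u||_{H^1(0,π)}^2 = 40*π

u'(x) = -8*cos(2*x).
Expand u² and (u')² and integrate term by term on (0, π), using: for integers n ≥ 1, ∫_0^π sin²(nx) dx = ∫_0^π cos²(nx) dx = π/2; for n ≠ n', ∫_0^π sin(nx)sin(n'x) dx = ∫_0^π cos(nx)cos(n'x) dx = 0; and by product-to-sum, ∫_0^π sin(nx)cos(n'x) dx = ½∫_0^π [sin((n+n')x) + sin((n−n')x)] dx, which is 0 when n+n' is even and 2n/(n²−n'²) when n+n' is odd (it need not vanish on (0, π)).
  u² squared terms: (-4)²·∫sin(2x)² dx = 16·π/2 = 8*π.
  So ∫_0^π u² dx = 8*π.
  (u')² squared terms: (-8)²·∫cos(2x)² dx = 64·π/2 = 32*π.
  So ∫_0^π (u')² dx = 32*π.
||u||_{H^1}^2 = (8*π) + (32*π) = 40*π.


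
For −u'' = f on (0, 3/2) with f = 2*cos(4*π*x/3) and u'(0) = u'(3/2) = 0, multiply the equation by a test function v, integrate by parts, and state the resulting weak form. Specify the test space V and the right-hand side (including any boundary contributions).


V = H^1(0, 3/2) (no boundary constraint on v; u is determined up to an additive constant); weak form: ∫_0^3/2 u'v' dx = ∫_0^3/2 (2*cos(4*π*x/3)) v dx for all v ∈ V.

Multiply both sides by a test function v and integrate from 0 to 3/2:
  ∫_0^3/2 −u''(x) v(x) dx = ∫_0^3/2 f(x) v(x) dx.
Integrate the LHS by parts once:
  ∫_0^3/2 −u'' v dx = −[u'(x) v(x)]_0^3/2 + ∫_0^3/2 u'(x) v'(x) dx.
Thus ∫_0^3/2 u'(x) v'(x) dx = ∫_0^3/2 f(x) v(x) dx + [u'(x) v(x)]_0^3/2.
Choose V so that boundary terms are either known or forced to vanish.
u has homogeneous Neumann: u'(0) = u'(3/2) = 0. So [u' v]_0^3/2 = 0·v(3/2) − 0·v(0) = 0 for any v; take V = H^1(0, 3/2).
Weak formulation: find u (satisfying any essential BC) such that ∫_0^3/2 u'(x) v'(x) dx = ∫_0^3/2 f v dx for all v ∈ V (homogeneous Neumann, so boundary terms vanish).
Substituting f(x) = 2*cos(4*π*x/3), the right-hand side is ∫_0^3/2 (2*cos(4*π*x/3)) v dx.
Compatibility check (pure Neumann): taking v ≡ 1 ∈ V gives 0 = ∫_0^3/2 f dx + (0) − (0), i.e. ∫_0^3/2 f dx must equal u'(0) − u'(3/2) = 0. Indeed ∫_0^3/2 (2*cos(4*π*x/3)) dx = 0, so the data are compatible. The solution is then unique only up to an additive constant (fix it e.g. by requiring ∫_0^3/2 u dx = 0).


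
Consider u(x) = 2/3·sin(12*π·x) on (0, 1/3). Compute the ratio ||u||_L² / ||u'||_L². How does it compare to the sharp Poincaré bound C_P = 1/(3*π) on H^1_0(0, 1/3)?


||u||_L² / ||u'||_L² = 1/(12*π) < C_P = 1/(3*π).

u(x) = 2/3·sin(12*π·x), so u'(x) = 8*π*cos(12*π*x).
Writing u(x) = A·sin(kπx/L) with A = 2/3 and k = 4, use ∫_0^L sin²(kπx/L) dx = L/2 and ∫_0^L cos²(kπx/L) dx = L/2.
u² = 4/9·sin²(12*π·x) and (u')² = 64*π^2·cos²(12*π·x), and each of sin², cos² integrates to L/2 = 1/6 over (0, 1/3).
∫_0^1/3 u² dx = 2/27, so ||u||_L² = sqrt(6)/9.
∫_0^1/3 (u')² dx = 32*π^2/3, so ||u'||_L² = 4*sqrt(6)*π/3.
Ratio ||u||_L² / ||u'||_L² = 1/(12*π).
Sharp Poincaré constant on H^1_0(0, 1/3) is C_P = L/π = 1/(3*π), achieved by sin(3*π·x).
This is the k = 4 harmonic; the ratio L/(kπ) is strictly less than C_P = L/π, consistent with the sharp inequality ||u||_L² ≤ C_P ||u'||_L².


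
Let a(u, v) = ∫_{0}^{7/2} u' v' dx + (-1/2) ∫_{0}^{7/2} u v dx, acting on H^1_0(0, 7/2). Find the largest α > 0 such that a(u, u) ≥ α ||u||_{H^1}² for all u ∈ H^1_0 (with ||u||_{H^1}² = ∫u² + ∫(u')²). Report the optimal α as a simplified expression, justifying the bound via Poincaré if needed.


α = (-49 + 8*π^2)/(2*(4*π^2 + 49))

Coercivity of a(·,·) on H^1_0(0, 7/2) means a(u, u) ≥ α ||u||_{H^1}² for every u ∈ H^1_0.
The interval has length L = 7/2, and Poincaré/coercivity depend only on L. Here a(u, u) = ∫(u')² + (-1/2)·∫u².
Here c = -1/2 < 0 with |c| < (π/L)² = 4*π^2/49, so coercivity still holds. The condition a(u,u) ≥ α||u||_{H^1}² reads (1−α)∫(u')² ≥ (α−c)∫u². Any admissible α is ≤ 1 (rapidly oscillating u have ∫u²/∫(u')² → 0), and α = 1 would force 0 ≥ (1−c)∫u², impossible since c < 1; so 1−α > 0. By the sharp Poincaré inequality on H^1_0 of an interval of length L, ∫(u')² ≥ (π/L)²∫u² with equality for the first sine mode sin(π(x−x₀)/L) (x₀ the left endpoint), so the inequality holds for all u iff (1−α)(π/L)² ≥ α − c, i.e. α ≤ ((π/L)² + c)/((π/L)² + 1) = (1 + c(L/π)²)/(1 + (L/π)²). (Direct route, valid since c ≤ 0: Poincaré gives c∫u² ≥ c(L/π)²∫(u')², so a(u,u) ≥ (1 + c(L/π)²)∫(u')², while ||u||_{H^1}² ≤ (1 + (L/π)²)∫(u')²; dividing yields the same α.) With (π/L)² = 4*π^2/49 and c = -1/2, the largest admissible constant is α = ((π/L)² + c)/((π/L)² + 1).
Simplifying, α = (-49 + 8*π^2)/(2*(4*π^2 + 49)).


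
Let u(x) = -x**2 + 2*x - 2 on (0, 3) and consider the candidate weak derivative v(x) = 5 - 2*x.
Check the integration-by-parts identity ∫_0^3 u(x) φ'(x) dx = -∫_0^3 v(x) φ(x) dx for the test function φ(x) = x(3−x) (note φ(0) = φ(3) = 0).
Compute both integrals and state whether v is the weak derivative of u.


LHS = 9/2, RHS = -9. No, v is not the weak derivative of u.

u(x) = -x**2 + 2*x - 2, classical derivative u'(x) = 2 - 2*x.
φ(x) = x(3−x), so φ'(x) = 3 - 2*x.
Note φ(0) = φ(3) = 0, so the boundary term u·φ vanishes.
LHS = ∫_0^3 u(x) φ'(x) dx = ∫_0^3 (2*x^3 - 7*x^2 + 10*x - 6) dx. Term by term:
  ∫_0^3 2*x^3 dx = 81/2;  ∫_0^3 -7*x^2 dx = -63;  ∫_0^3 10*x dx = 45;
  ∫_0^3 -6 dx = -18.
Sum: 81/2 − 63 + 45 − 18 = 9/2.
So LHS = 9/2.
∫_0^3 v(x) φ(x) dx = ∫_0^3 (2*x^3 - 11*x^2 + 15*x) dx. Term by term:
  ∫_0^3 2*x^3 dx = 81/2;  ∫_0^3 -11*x^2 dx = -99;  ∫_0^3 15*x dx = 135/2.
Sum: 81/2 − 99 + 135/2 = 9.
So RHS = -∫_0^3 v(x) φ(x) dx = -9.
LHS − RHS = 27/2 ≠ 0, so the identity fails.
(For a valid weak derivative the identity must hold for EVERY test function, in particular this one. The failure shows v is NOT the weak derivative of u.)
Correct weak derivative would be u'(x) = 2 - 2*x.


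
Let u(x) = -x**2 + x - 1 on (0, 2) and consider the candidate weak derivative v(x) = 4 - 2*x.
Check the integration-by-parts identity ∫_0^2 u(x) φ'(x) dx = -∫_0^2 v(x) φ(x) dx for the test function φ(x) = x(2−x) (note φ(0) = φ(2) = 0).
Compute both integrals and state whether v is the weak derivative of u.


LHS = 4/3, RHS = -8/3. No, v is not the weak derivative of u.

u(x) = -x**2 + x - 1, classical derivative u'(x) = 1 - 2*x.
φ(x) = x(2−x), so φ'(x) = 2 - 2*x.
Note φ(0) = φ(2) = 0, so the boundary term u·φ vanishes.
LHS = ∫_0^2 u(x) φ'(x) dx = ∫_0^2 (2*x^3 - 4*x^2 + 4*x - 2) dx. Term by term:
  ∫_0^2 2*x^3 dx = 8;  ∫_0^2 -4*x^2 dx = -32/3;  ∫_0^2 4*x dx = 8;
  ∫_0^2 -2 dx = -4.
Sum: 8 − 32/3 + 8 − 4 = 4/3.
So LHS = 4/3.
∫_0^2 v(x) φ(x) dx = ∫_0^2 (2*x^3 - 8*x^2 + 8*x) dx. Term by term:
  ∫_0^2 2*x^3 dx = 8;  ∫_0^2 -8*x^2 dx = -64/3;  ∫_0^2 8*x dx = 16.
Sum: 8 − 64/3 + 16 = 8/3.
So RHS = -∫_0^2 v(x) φ(x) dx = -8/3.
LHS − RHS = 4 ≠ 0, so the identity fails.
(For a valid weak derivative the identity must hold for EVERY test function, in particular this one. The failure shows v is NOT the weak derivative of u.)
Correct weak derivative would be u'(x) = 1 - 2*x.


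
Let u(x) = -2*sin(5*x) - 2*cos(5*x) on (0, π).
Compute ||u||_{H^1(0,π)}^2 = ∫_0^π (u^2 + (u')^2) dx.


||u||_{H^1(0,π)}^2 = 104*π

u'(x) = 10*sin(5*x) - 10*cos(5*x).
Expand u² and (u')² and integrate term by term on (0, π), using: for integers n ≥ 1, ∫_0^π sin²(nx) dx = ∫_0^π cos²(nx) dx = π/2; for n ≠ n', ∫_0^π sin(nx)sin(n'x) dx = ∫_0^π cos(nx)cos(n'x) dx = 0; and by product-to-sum, ∫_0^π sin(nx)cos(n'x) dx = ½∫_0^π [sin((n+n')x) + sin((n−n')x)] dx, which is 0 when n+n' is even and 2n/(n²−n'²) when n+n' is odd (it need not vanish on (0, π)).
  u² squared terms: (-2)²·∫cos(5x)² dx = 4·π/2 = 2*π;  (-2)²·∫sin(5x)² dx = 4·π/2 = 2*π.
  u² cross terms: 2·(-2)·(-2)·∫cos(5x)·sin(5x) dx = 8·(0) = 0.
  So ∫_0^π u² dx = 2*π + 2*π + 0 = 4*π.
  (u')² squared terms: (-10)²·∫cos(5x)² dx = 100·π/2 = 50*π;  (10)²·∫sin(5x)² dx = 100·π/2 = 50*π.
  (u')² cross terms: 2·(-10)·(10)·∫cos(5x)·sin(5x) dx = -200·(0) = 0.
  So ∫_0^π (u')² dx = 50*π + 50*π + 0 = 100*π.
||u||_{H^1}^2 = (4*π) + (100*π) = 104*π.


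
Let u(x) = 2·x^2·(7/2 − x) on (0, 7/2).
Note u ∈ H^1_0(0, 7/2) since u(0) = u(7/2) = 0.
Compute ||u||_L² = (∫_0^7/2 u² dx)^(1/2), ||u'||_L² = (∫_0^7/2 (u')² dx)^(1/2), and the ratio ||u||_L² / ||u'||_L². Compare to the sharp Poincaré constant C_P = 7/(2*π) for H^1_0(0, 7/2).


||u||_L² / ||u'||_L² = sqrt(14)/4 < C_P = 7/(2*π).

u(x) = 2·x^2·(7/2 − x), so u'(x) = 2*x*(7 - 3*x).
u(x) = 2·x^2·(7/2 − x) vanishes at x = 0 and x = 7/2, so u ∈ H^1_0(0, 7/2). Differentiate via the product rule and integrate the resulting polynomials term by term.
  ∫_0^7/2 u² dx = ∫_0^7/2 (4*x^6 - 28*x^5 + 49*x^4) dx. Term by term:
    ∫_0^7/2 4*x^6 dx = 117649/32;  ∫_0^7/2 -28*x^5 dx = -823543/96;  ∫_0^7/2 49*x^4 dx = 823543/160.
  Sum: 117649/32 − 823543/96 + 823543/160 = 117649/480.
  ∫_0^7/2 (u')² dx = ∫_0^7/2 (36*x^4 - 168*x^3 + 196*x^2) dx. Term by term:
    ∫_0^7/2 36*x^4 dx = 151263/40;  ∫_0^7/2 -168*x^3 dx = -50421/8;  ∫_0^7/2 196*x^2 dx = 16807/6.
  Sum: 151263/40 − 50421/8 + 16807/6 = 16807/60.
∫_0^7/2 u² dx = 117649/480, so ||u||_L² = 343*sqrt(30)/120.
∫_0^7/2 (u')² dx = 16807/60, so ||u'||_L² = 49*sqrt(105)/30.
Ratio ||u||_L² / ||u'||_L² = sqrt(14)/4.
Sharp Poincaré constant on H^1_0(0, 7/2) is C_P = L/π = 7/(2*π), achieved by sin(2*π/7·x).
A polynomial bump cannot attain the sharp Poincaré constant (only the first sine eigenfunction does), so the ratio is strictly less than C_P, consistent with ||u||_L² ≤ C_P ||u'||_L².


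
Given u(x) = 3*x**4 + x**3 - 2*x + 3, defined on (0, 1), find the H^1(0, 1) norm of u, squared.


||u||_{H^1}^2 = 12977/420

The H^1 norm (squared) on an interval (0, L) is
  ||u||_{H^1}^2 = ∫_0^L u(x)^2 dx + ∫_0^L u'(x)^2 dx.
Compute u'(x) = 12*x**3 + 3*x**2 - 2.
Then u(x)^2 = 9*x**8 + 6*x**7 + x**6 - 12*x**5 + 14*x**4 + 6*x**3 + 4*x**2 - 12*x + 9 and u'(x)^2 = 144*x**6 + 72*x**5 + 9*x**4 - 48*x**3 - 12*x**2 + 4.
Integrate each monomial from 0 to 1 using ∫_0^1 c·x^n dx = c·1^(n+1)/(n+1):
  ∫_0^1 u(x)^2 dx = ∫_0^1 (9*x^8 + 6*x^7 + x^6 - 12*x^5 + 14*x^4 + 6*x^3 + 4*x^2 - 12*x + 9) dx. Term by term:
    ∫_0^1 9*x^8 dx = 1;  ∫_0^1 6*x^7 dx = 3/4;  ∫_0^1 x^6 dx = 1/7;
    ∫_0^1 -12*x^5 dx = -2;  ∫_0^1 14*x^4 dx = 14/5;  ∫_0^1 6*x^3 dx = 3/2;
    ∫_0^1 4*x^2 dx = 4/3;  ∫_0^1 -12*x dx = -6;  ∫_0^1 9 dx = 9.
  Sum: 1 + 3/4 + 1/7 − 2 + 14/5 + 3/2 + 4/3 − 6 + 9 = 3581/420.
  ∫_0^1 u'(x)^2 dx = ∫_0^1 (144*x^6 + 72*x^5 + 9*x^4 - 48*x^3 - 12*x^2 + 4) dx. Term by term:
    ∫_0^1 144*x^6 dx = 144/7;  ∫_0^1 72*x^5 dx = 12;  ∫_0^1 9*x^4 dx = 9/5;
    ∫_0^1 -48*x^3 dx = -12;  ∫_0^1 -12*x^2 dx = -4;  ∫_0^1 4 dx = 4.
  Sum: 144/7 + 12 + 9/5 − 12 − 4 + 4 = 783/35.
Adding: ||u||_{H^1}^2 = 3581/420 + 783/35 = 12977/420.
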